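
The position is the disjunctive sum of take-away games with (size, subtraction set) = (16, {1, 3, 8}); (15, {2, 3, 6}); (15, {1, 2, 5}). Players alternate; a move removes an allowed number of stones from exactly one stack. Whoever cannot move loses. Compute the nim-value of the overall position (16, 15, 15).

2

Stack A, S = {1, 3, 8}:
n :  0  1  2  3  4  5  6  7  8  9 10 11 12 13 14 15 16
G :  0  1  0  1  0  1  0  1  2  3  2  0  1  0  1  0  1
G_A(16) = 1.
Stack B, S = {2, 3, 6}:
n :  0  1  2  3  4  5  6  7  8  9 10 11 12 13 14 15
G :  0  0  1  1  2  0  3  1  2  0  0  1  1  2  0  3
G_B(15) = 3.
Stack C, S = {1, 2, 5}:
G(0) = 0
G(1) = mex{0} = 1
G(2) = mex{1,0} = 2
G(3) = mex{2,1} = 0
G(4) = mex{0,2} = 1
G(5) = mex{1,0,0} = 2
G(6) = mex{2,1,1} = 0
G(7) = mex{0,2,2} = 1
G(8) = mex{1,0,0} = 2
G(9) = mex{2,1,1} = 0
G(10) = mex{0,2,2} = 1
G(11) = mex{1,0,0} = 2
G(12) = mex{2,1,1} = 0
G(13) = mex{0,2,2} = 1
G(14) = mex{1,0,0} = 2
G(15) = mex{2,1,1} = 0
G_C(15) = 0.
Combined Grundy value = 1 ⊕ 3 ⊕ 0 = 2.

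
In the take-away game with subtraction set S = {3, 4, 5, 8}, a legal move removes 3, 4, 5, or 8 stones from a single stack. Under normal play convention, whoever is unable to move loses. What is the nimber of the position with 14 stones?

1

G(0) = 0
G(1) = mex{} = 0
G(2) = mex{} = 0
G(3) = mex{0} = 1
G(4) = mex{0,0} = 1
G(5) = mex{0,0,0} = 1
G(6) = mex{1,0,0} = 2
G(7) = mex{1,1,0} = 2
G(8) = mex{1,1,1,0} = 2
G(9) = mex{2,1,1,0} = 3
G(10) = mex{2,2,1,0} = 3
G(11) = mex{2,2,2,1} = 0
G(12) = mex{3,2,2,1} = 0
G(13) = mex{3,3,2,1} = 0
G(14) = mex{0,3,3,2} = 1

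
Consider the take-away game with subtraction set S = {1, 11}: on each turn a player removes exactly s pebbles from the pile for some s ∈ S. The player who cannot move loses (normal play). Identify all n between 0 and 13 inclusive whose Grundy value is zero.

0, 2, 4, 6, 8, 10, 12

G(0) = 0
G(1) = mex{0} = 1
G(2) = mex{1} = 0
G(3) = mex{0} = 1
G(4) = mex{1} = 0
G(5) = mex{0} = 1
G(6) = mex{1} = 0
G(7) = mex{0} = 1
G(8) = mex{1} = 0
G(9) = mex{0} = 1
G(10) = mex{1} = 0
G(11) = mex{0,0} = 1
G(12) = mex{1,1} = 0
G(13) = mex{0,0} = 1
P-positions are exactly the n with G(n) = 0.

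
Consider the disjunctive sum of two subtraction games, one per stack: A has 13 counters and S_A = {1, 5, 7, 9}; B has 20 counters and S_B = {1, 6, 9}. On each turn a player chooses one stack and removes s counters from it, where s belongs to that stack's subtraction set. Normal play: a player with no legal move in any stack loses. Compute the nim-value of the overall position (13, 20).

0

Stack A, S = {1, 5, 7, 9}:
G(0) = 0
G(1) = mex{0} = 1
G(2) = mex{1} = 0
G(3) = mex{0} = 1
G(4) = mex{1} = 0
G(5) = mex{0,0} = 1
G(6) = mex{1,1} = 0
G(7) = mex{0,0,0} = 1
G(8) = mex{1,1,1} = 0
G(9) = mex{0,0,0,0} = 1
G(10) = mex{1,1,1,1} = 0
G(11) = mex{0,0,0,0} = 1
G(12) = mex{1,1,1,1} = 0
G(13) = mex{0,0,0,0} = 1
G_A(13) = 1.
Stack B, S = {1, 6, 9}:
n :  0  1  2  3  4  5  6  7  8  9 10 11 12 13 14 15 16 17 18 19 20
G :  0  1  0  1  0  1  2  0  1  2  3  2  0  1  0  1  2  0  1  0  1
G_B(20) = 1.
Combined Grundy value = 1 ⊕ 1 = 0.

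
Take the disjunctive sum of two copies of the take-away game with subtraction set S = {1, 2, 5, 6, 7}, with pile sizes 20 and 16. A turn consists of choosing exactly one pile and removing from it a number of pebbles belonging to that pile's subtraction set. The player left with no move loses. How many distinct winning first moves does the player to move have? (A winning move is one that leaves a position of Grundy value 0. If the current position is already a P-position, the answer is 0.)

All piles use S = {1, 2, 5, 6, 7}:
n :  0  1  2  3  4  5  6  7  8  9 10 11 12 13 14 15 16 17 18 19 20
G :  0  1  2  0  1  2  3  4  5  3  4  0  1  2  0  1  2  3  4  5  3
Pile A: G(20) = 3.
Pile B: G(16) = 2.
Combined Grundy value = 3 ⊕ 2 = 1.
A winning move leaves total XOR = 0, i.e. changes one component's Grundy value g to g ⊕ X where X is the current total.
Pile A: need g' = 3⊕1 = 2. Options: 20−1→G=5, 20−2→G=4, 20−5→G=1, 20−6→G=0, 20−7→G=2. Hits: 1.
Pile B: need g' = 2⊕1 = 3. Options: 16−1→G=1, 16−2→G=0, 16−5→G=0, 16−6→G=4, 16−7→G=3. Hits: 1.

2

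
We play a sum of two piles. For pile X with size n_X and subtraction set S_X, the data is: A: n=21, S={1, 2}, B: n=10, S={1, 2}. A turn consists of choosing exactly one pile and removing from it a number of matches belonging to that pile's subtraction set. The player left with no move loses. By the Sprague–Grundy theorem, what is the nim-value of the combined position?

Pile A, S = {1, 2}:
n :  0  1  2  3  4  5  6  7  8  9 10 11 12 13 14 15 16 17 18 19 20 21
G :  0  1  2  0  1  2  0  1  2  0  1  2  0  1  2  0  1  2  0  1  2  0
G_A(21) = 0.
Pile B, S = {1, 2}:
G(0) = 0
G(1) = mex{0} = 1
G(2) = mex{1,0} = 2
G(3) = mex{2,1} = 0
G(4) = mex{0,2} = 1
G(5) = mex{1,0} = 2
G(6) = mex{2,1} = 0
G(7) = mex{0,2} = 1
G(8) = mex{1,0} = 2
G(9) = mex{2,1} = 0
G(10) = mex{0,2} = 1
G_B(10) = 1.
Combined Grundy value = 0 ⊕ 1 = 1.

1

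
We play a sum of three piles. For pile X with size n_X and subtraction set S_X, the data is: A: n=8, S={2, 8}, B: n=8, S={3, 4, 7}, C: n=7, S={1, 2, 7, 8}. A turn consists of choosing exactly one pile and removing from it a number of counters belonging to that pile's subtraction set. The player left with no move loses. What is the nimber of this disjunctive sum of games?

Pile A, S = {2, 8}:
n : 0 1 2 3 4 5 6 7 8
G : 0 0 1 1 0 0 1 1 2
G_A(8) = 2.
Pile B, S = {3, 4, 7}:
n : 0 1 2 3 4 5 6 7 8
G : 0 0 0 1 1 1 2 2 2
G_B(8) = 2.
Pile C, S = {1, 2, 7, 8}:
G(0) = 0
G(1) = mex{0} = 1
G(2) = mex{1,0} = 2
G(3) = mex{2,1} = 0
G(4) = mex{0,2} = 1
G(5) = mex{1,0} = 2
G(6) = mex{2,1} = 0
G(7) = mex{0,2,0} = 1
G_C(7) = 1.
Combined Grundy value = 2 ⊕ 2 ⊕ 1 = 1.

1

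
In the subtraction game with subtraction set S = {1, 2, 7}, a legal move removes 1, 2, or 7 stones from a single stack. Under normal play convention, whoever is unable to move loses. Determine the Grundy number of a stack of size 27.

0

G(0) = 0
G(1) = mex{0} = 1
G(2) = mex{1,0} = 2
G(3) = mex{2,1} = 0
G(4) = mex{0,2} = 1
G(5) = mex{1,0} = 2
G(6) = mex{2,1} = 0
G(7) = mex{0,2,0} = 1
G(8) = mex{1,0,1} = 2
G(9) = mex{2,1,2} = 0
G(10) = mex{0,2,0} = 1
G(11) = mex{1,0,1} = 2
G(12) = mex{2,1,2} = 0
G(13) = mex{0,2,0} = 1
G(14) = mex{1,0,1} = 2
G(15) = mex{2,1,2} = 0
G(16) = mex{0,2,0} = 1
G(17) = mex{1,0,1} = 2
G(18) = mex{2,1,2} = 0
G(19) = mex{0,2,0} = 1
G(20) = mex{1,0,1} = 2
G(21) = mex{2,1,2} = 0
G(22) = mex{0,2,0} = 1
G(23) = mex{1,0,1} = 2
G(24) = mex{2,1,2} = 0
G(25) = mex{0,2,0} = 1
G(26) = mex{1,0,1} = 2
G(27) = mex{2,1,2} = 0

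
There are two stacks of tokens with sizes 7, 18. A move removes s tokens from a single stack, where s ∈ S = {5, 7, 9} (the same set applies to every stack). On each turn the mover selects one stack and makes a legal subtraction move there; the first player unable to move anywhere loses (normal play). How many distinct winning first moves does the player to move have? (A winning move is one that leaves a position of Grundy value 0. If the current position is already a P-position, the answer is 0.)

All stacks use S = {5, 7, 9}:
n :  0  1  2  3  4  5  6  7  8  9 10 11 12 13 14 15 16 17 18
G :  0  0  0  0  0  1  1  1  1  1  2  2  2  2  0  0  0  0  0
Stack A: G(7) = 1.
Stack B: G(18) = 0.
Combined Grundy value = 1 ⊕ 0 = 1.
A winning move leaves total XOR = 0, i.e. changes one component's Grundy value g to g ⊕ X where X is the current total.
Stack A: need g' = 1⊕1 = 0. Options: 7−5→G=0, 7−7→G=0. Hits: 2.
Stack B: need g' = 0⊕1 = 1. Options: 18−5→G=2, 18−7→G=2, 18−9→G=1. Hits: 1.

3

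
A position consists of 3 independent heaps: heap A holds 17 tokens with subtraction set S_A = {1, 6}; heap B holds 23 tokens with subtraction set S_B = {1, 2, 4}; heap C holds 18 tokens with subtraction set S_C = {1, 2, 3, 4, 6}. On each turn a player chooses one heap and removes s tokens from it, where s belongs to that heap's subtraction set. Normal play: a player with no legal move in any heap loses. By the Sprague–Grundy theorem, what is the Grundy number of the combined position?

0

Heap A, S = {1, 6}:
G(0) = 0
G(1) = mex{0} = 1
G(2) = mex{1} = 0
G(3) = mex{0} = 1
G(4) = mex{1} = 0
G(5) = mex{0} = 1
G(6) = mex{1,0} = 2
G(7) = mex{2,1} = 0
G(8) = mex{0,0} = 1
G(9) = mex{1,1} = 0
G(10) = mex{0,0} = 1
G(11) = mex{1,1} = 0
G(12) = mex{0,2} = 1
G(13) = mex{1,0} = 2
G(14) = mex{2,1} = 0
G(15) = mex{0,0} = 1
G(16) = mex{1,1} = 0
G(17) = mex{0,0} = 1
G_A(17) = 1.
Heap B, S = {1, 2, 4}:
G(0) = 0
G(1) = mex{0} = 1
G(2) = mex{1,0} = 2
G(3) = mex{2,1} = 0
G(4) = mex{0,2,0} = 1
G(5) = mex{1,0,1} = 2
G(6) = mex{2,1,2} = 0
G(7) = mex{0,2,0} = 1
G(8) = mex{1,0,1} = 2
G(9) = mex{2,1,2} = 0
G(10) = mex{0,2,0} = 1
G(11) = mex{1,0,1} = 2
G(12) = mex{2,1,2} = 0
G(13) = mex{0,2,0} = 1
G(14) = mex{1,0,1} = 2
G(15) = mex{2,1,2} = 0
G(16) = mex{0,2,0} = 1
G(17) = mex{1,0,1} = 2
G(18) = mex{2,1,2} = 0
G(19) = mex{0,2,0} = 1
G(20) = mex{1,0,1} = 2
G(21) = mex{2,1,2} = 0
G(22) = mex{0,2,0} = 1
G(23) = mex{1,0,1} = 2
G_B(23) = 2.
Heap C, S = {1, 2, 3, 4, 6}:
n :  0  1  2  3  4  5  6  7  8  9 10 11 12 13 14 15 16 17 18
G :  0  1  2  3  4  0  1  2  3  4  0  1  2  3  4  0  1  2  3
G_C(18) = 3.
Combined Grundy value = 1 ⊕ 2 ⊕ 3 = 0.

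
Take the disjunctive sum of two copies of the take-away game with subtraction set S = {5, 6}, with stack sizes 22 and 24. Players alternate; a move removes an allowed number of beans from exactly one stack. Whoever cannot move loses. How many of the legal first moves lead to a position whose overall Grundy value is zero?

0

All stacks use S = {5, 6}:
G(0) = 0
G(1) = mex{} = 0
G(2) = mex{} = 0
G(3) = mex{} = 0
G(4) = mex{} = 0
G(5) = mex{0} = 1
G(6) = mex{0,0} = 1
G(7) = mex{0,0} = 1
G(8) = mex{0,0} = 1
G(9) = mex{0,0} = 1
G(10) = mex{1,0} = 2
G(11) = mex{1,1} = 0
G(12) = mex{1,1} = 0
G(13) = mex{1,1} = 0
G(14) = mex{1,1} = 0
G(15) = mex{2,1} = 0
G(16) = mex{0,2} = 1
G(17) = mex{0,0} = 1
G(18) = mex{0,0} = 1
G(19) = mex{0,0} = 1
G(20) = mex{0,0} = 1
G(21) = mex{1,0} = 2
G(22) = mex{1,1} = 0
G(23) = mex{1,1} = 0
G(24) = mex{1,1} = 0
Stack A: G(22) = 0.
Stack B: G(24) = 0.
Combined Grundy value = 0 ⊕ 0 = 0.
A winning move leaves total XOR = 0, i.e. changes one component's Grundy value g to g ⊕ X where X is the current total.
Stack A: target g' = 0⊕0 = 0, but every legal move changes the Grundy value (mex property), so 0 moves.
Stack B: target g' = 0⊕0 = 0, but every legal move changes the Grundy value (mex property), so 0 moves.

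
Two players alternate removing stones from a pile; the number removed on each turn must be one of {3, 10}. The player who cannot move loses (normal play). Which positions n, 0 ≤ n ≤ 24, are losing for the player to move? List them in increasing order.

n :  0  1  2  3  4  5  6  7  8  9 10 11 12 13 14 15 16 17 18 19 20 21 22 23 24
G :  0  0  0  1  1  1  0  0  0  1  1  1  2  0  0  0  1  1  1  0  0  0  1  1  1
P-positions are exactly the n with G(n) = 0.

0, 1, 2, 6, 7, 8, 13, 14, 15, 19, 20, 21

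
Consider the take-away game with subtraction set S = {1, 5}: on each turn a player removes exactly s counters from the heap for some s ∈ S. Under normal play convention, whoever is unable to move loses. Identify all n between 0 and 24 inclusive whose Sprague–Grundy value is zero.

n :  0  1  2  3  4  5  6  7  8  9 10 11 12 13 14 15 16 17 18 19 20 21 22 23 24
G :  0  1  0  1  0  1  0  1  0  1  0  1  0  1  0  1  0  1  0  1  0  1  0  1  0
P-positions are exactly the n with G(n) = 0.

0, 2, 4, 6, 8, 10, 12, 14, 16, 18, 20, 22, 24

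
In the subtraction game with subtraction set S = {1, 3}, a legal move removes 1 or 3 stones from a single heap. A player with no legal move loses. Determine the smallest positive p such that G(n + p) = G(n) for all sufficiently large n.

n :  0  1  2  3  4  5  6  7  8  9 10 11 12 13 14
G :  0  1  0  1  0  1  0  1  0  1  0  1  0  1  0
G(n+2) = G(n) holds for n = 0,…,2 (a full window of length max(S) = 3), so the sequence is purely periodic with period 2.

2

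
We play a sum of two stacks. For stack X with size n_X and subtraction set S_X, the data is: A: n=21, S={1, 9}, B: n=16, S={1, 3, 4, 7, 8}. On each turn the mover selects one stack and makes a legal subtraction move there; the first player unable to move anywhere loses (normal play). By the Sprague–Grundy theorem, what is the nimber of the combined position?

Stack A, S = {1, 9}:
n :  0  1  2  3  4  5  6  7  8  9 10 11 12 13 14 15 16 17 18 19 20 21
G :  0  1  0  1  0  1  0  1  0  1  0  1  0  1  0  1  0  1  0  1  0  1
G_A(21) = 1.
Stack B, S = {1, 3, 4, 7, 8}:
G(0) = 0
G(1) = mex{0} = 1
G(2) = mex{1} = 0
G(3) = mex{0,0} = 1
G(4) = mex{1,1,0} = 2
G(5) = mex{2,0,1} = 3
G(6) = mex{3,1,0} = 2
G(7) = mex{2,2,1,0} = 3
G(8) = mex{3,3,2,1,0} = 4
G(9) = mex{4,2,3,0,1} = 5
G(10) = mex{5,3,2,1,0} = 4
G(11) = mex{4,4,3,2,1} = 0
G(12) = mex{0,5,4,3,2} = 1
G(13) = mex{1,4,5,2,3} = 0
G(14) = mex{0,0,4,3,2} = 1
G(15) = mex{1,1,0,4,3} = 2
G(16) = mex{2,0,1,5,4} = 3
G_B(16) = 3.
Combined Grundy value = 1 ⊕ 3 = 2.

2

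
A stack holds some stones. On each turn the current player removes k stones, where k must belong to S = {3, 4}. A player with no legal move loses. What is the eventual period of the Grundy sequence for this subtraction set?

7

G(0) = 0
G(1) = mex{} = 0
G(2) = mex{} = 0
G(3) = mex{0} = 1
G(4) = mex{0,0} = 1
G(5) = mex{0,0} = 1
G(6) = mex{1,0} = 2
G(7) = mex{1,1} = 0
G(8) = mex{1,1} = 0
G(9) = mex{2,1} = 0
G(10) = mex{0,2} = 1
G(11) = mex{0,0} = 1
G(12) = mex{0,0} = 1
G(13) = mex{1,0} = 2
G(14) = mex{1,1} = 0
G(15) = mex{1,1} = 0
G(n+7) = G(n) holds for n = 0,…,3 (a full window of length max(S) = 4), so the sequence is purely periodic with period 7.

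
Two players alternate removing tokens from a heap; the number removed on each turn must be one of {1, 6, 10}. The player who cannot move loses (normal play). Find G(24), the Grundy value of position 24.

1

n :  0  1  2  3  4  5  6  7  8  9 10 11 12 13 14 15 16 17 18 19 20 21 22 23 24
G :  0  1  0  1  0  1  2  0  1  0  1  0  1  2  3  2  0  1  0  1  0  1  2  0  1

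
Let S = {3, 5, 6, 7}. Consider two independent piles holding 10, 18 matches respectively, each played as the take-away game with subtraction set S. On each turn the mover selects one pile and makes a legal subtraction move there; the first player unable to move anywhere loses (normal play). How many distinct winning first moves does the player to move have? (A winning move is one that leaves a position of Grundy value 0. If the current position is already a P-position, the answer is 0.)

3

All piles use S = {3, 5, 6, 7}:
n :  0  1  2  3  4  5  6  7  8  9 10 11 12 13 14 15 16 17 18
G :  0  0  0  1  1  1  2  2  2  3  0  0  0  1  1  1  2  2  2
Pile A: G(10) = 0.
Pile B: G(18) = 2.
Combined Grundy value = 0 ⊕ 2 = 2.
A winning move leaves total XOR = 0, i.e. changes one component's Grundy value g to g ⊕ X where X is the current total.
Pile A: need g' = 0⊕2 = 2. Options: 10−3→G=2, 10−5→G=1, 10−6→G=1, 10−7→G=1. Hits: 1.
Pile B: need g' = 2⊕2 = 0. Options: 18−3→G=1, 18−5→G=1, 18−6→G=0, 18−7→G=0. Hits: 2.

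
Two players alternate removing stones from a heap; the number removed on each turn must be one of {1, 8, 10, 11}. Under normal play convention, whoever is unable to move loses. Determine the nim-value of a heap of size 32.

2

G(0) = 0
G(1) = mex{0} = 1
G(2) = mex{1} = 0
G(3) = mex{0} = 1
G(4) = mex{1} = 0
G(5) = mex{0} = 1
G(6) = mex{1} = 0
G(7) = mex{0} = 1
G(8) = mex{1,0} = 2
G(9) = mex{2,1} = 0
G(10) = mex{0,0,0} = 1
G(11) = mex{1,1,1,0} = 2
G(12) = mex{2,0,0,1} = 3
G(13) = mex{3,1,1,0} = 2
G(14) = mex{2,0,0,1} = 3
G(15) = mex{3,1,1,0} = 2
G(16) = mex{2,2,0,1} = 3
G(17) = mex{3,0,1,0} = 2
G(18) = mex{2,1,2,1} = 0
G(19) = mex{0,2,0,2} = 1
G(20) = mex{1,3,1,0} = 2
G(21) = mex{2,2,2,1} = 0
G(22) = mex{0,3,3,2} = 1
G(23) = mex{1,2,2,3} = 0
G(24) = mex{0,3,3,2} = 1
G(25) = mex{1,2,2,3} = 0
G(26) = mex{0,0,3,2} = 1
G(27) = mex{1,1,2,3} = 0
G(28) = mex{0,2,0,2} = 1
G(29) = mex{1,0,1,0} = 2
G(30) = mex{2,1,2,1} = 0
G(31) = mex{0,0,0,2} = 1
G(32) = mex{1,1,1,0} = 2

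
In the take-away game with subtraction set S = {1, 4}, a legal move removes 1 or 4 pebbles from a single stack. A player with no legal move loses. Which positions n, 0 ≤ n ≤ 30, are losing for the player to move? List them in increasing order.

0, 2, 5, 7, 10, 12, 15, 17, 20, 22, 25, 27, 30

n :  0  1  2  3  4  5  6  7  8  9 10 11 12 13 14 15 16 17 18 19 20 21 22 23 24 25 26 27 28 29 30
G :  0  1  0  1  2  0  1  0  1  2  0  1  0  1  2  0  1  0  1  2  0  1  0  1  2  0  1  0  1  2  0
P-positions are exactly the n with G(n) = 0.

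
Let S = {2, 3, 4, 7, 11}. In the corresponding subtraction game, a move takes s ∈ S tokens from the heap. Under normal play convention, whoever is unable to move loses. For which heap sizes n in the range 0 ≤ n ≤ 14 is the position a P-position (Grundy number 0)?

n :  0  1  2  3  4  5  6  7  8  9 10 11 12 13 14
G :  0  0  1  1  2  2  0  3  1  4  2  5  3  3  0
P-positions are exactly the n with G(n) = 0.

0, 1, 6, 14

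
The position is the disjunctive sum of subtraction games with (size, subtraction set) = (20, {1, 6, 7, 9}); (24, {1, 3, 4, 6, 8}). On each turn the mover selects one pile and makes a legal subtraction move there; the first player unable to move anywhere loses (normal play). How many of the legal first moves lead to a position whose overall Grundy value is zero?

Pile A, S = {1, 6, 7, 9}:
n :  0  1  2  3  4  5  6  7  8  9 10 11 12 13 14 15 16 17 18 19 20
G :  0  1  0  1  0  1  2  3  2  3  2  3  0  1  0  1  0  1  2  3  2
G_A(20) = 2.
Pile B, S = {1, 3, 4, 6, 8}:
G(0) = 0
G(1) = mex{0} = 1
G(2) = mex{1} = 0
G(3) = mex{0,0} = 1
G(4) = mex{1,1,0} = 2
G(5) = mex{2,0,1} = 3
G(6) = mex{3,1,0,0} = 2
G(7) = mex{2,2,1,1} = 0
G(8) = mex{0,3,2,0,0} = 1
G(9) = mex{1,2,3,1,1} = 0
G(10) = mex{0,0,2,2,0} = 1
G(11) = mex{1,1,0,3,1} = 2
G(12) = mex{2,0,1,2,2} = 3
G(13) = mex{3,1,0,0,3} = 2
G(14) = mex{2,2,1,1,2} = 0
G(15) = mex{0,3,2,0,0} = 1
G(16) = mex{1,2,3,1,1} = 0
G(17) = mex{0,0,2,2,0} = 1
G(18) = mex{1,1,0,3,1} = 2
G(19) = mex{2,0,1,2,2} = 3
G(20) = mex{3,1,0,0,3} = 2
G(21) = mex{2,2,1,1,2} = 0
G(22) = mex{0,3,2,0,0} = 1
G(23) = mex{1,2,3,1,1} = 0
G(24) = mex{0,0,2,2,0} = 1
G_B(24) = 1.
Combined Grundy value = 2 ⊕ 1 = 3.
A winning move leaves total XOR = 0, i.e. changes one component's Grundy value g to g ⊕ X where X is the current total.
Pile A: need g' = 2⊕3 = 1. Options: 20−1→G=3, 20−6→G=0, 20−7→G=1, 20−9→G=3. Hits: 1.
Pile B: need g' = 1⊕3 = 2. Options: 24−1→G=0, 24−3→G=0, 24−4→G=2, 24−6→G=2, 24−8→G=0. Hits: 2.

3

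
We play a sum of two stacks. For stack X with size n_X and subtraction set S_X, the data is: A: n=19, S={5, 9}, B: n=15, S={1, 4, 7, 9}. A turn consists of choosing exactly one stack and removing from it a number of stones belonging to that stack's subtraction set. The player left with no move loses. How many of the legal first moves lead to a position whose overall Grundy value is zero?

Stack A, S = {5, 9}:
n :  0  1  2  3  4  5  6  7  8  9 10 11 12 13 14 15 16 17 18 19
G :  0  0  0  0  0  1  1  1  1  1  2  2  2  2  0  0  0  0  0  1
G_A(19) = 1.
Stack B, S = {1, 4, 7, 9}:
n :  0  1  2  3  4  5  6  7  8  9 10 11 12 13 14 15
G :  0  1  0  1  2  0  1  2  0  1  0  1  2  0  1  2
G_B(15) = 2.
Combined Grundy value = 1 ⊕ 2 = 3.
A winning move leaves total XOR = 0, i.e. changes one component's Grundy value g to g ⊕ X where X is the current total.
Stack A: need g' = 1⊕3 = 2. Options: 19−5→G=0, 19−9→G=2. Hits: 1.
Stack B: need g' = 2⊕3 = 1. Options: 15−1→G=1, 15−4→G=1, 15−7→G=0, 15−9→G=1. Hits: 3.

4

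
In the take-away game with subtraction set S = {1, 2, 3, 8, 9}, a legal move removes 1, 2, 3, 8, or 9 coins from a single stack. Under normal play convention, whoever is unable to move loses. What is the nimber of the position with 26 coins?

G(0) = 0
G(1) = mex{0} = 1
G(2) = mex{1,0} = 2
G(3) = mex{2,1,0} = 3
G(4) = mex{3,2,1} = 0
G(5) = mex{0,3,2} = 1
G(6) = mex{1,0,3} = 2
G(7) = mex{2,1,0} = 3
G(8) = mex{3,2,1,0} = 4
G(9) = mex{4,3,2,1,0} = 5
G(10) = mex{5,4,3,2,1} = 0
G(11) = mex{0,5,4,3,2} = 1
G(12) = mex{1,0,5,0,3} = 2
G(13) = mex{2,1,0,1,0} = 3
G(14) = mex{3,2,1,2,1} = 0
G(15) = mex{0,3,2,3,2} = 1
G(16) = mex{1,0,3,4,3} = 2
G(17) = mex{2,1,0,5,4} = 3
G(18) = mex{3,2,1,0,5} = 4
G(19) = mex{4,3,2,1,0} = 5
G(20) = mex{5,4,3,2,1} = 0
G(21) = mex{0,5,4,3,2} = 1
G(22) = mex{1,0,5,0,3} = 2
G(23) = mex{2,1,0,1,0} = 3
G(24) = mex{3,2,1,2,1} = 0
G(25) = mex{0,3,2,3,2} = 1
G(26) = mex{1,0,3,4,3} = 2

2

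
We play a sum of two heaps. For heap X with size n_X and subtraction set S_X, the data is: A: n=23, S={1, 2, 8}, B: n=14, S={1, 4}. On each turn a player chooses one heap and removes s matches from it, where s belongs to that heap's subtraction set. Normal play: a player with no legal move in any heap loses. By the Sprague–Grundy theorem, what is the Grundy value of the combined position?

0

Heap A, S = {1, 2, 8}:
n :  0  1  2  3  4  5  6  7  8  9 10 11 12 13 14 15 16 17 18 19 20 21 22 23
G :  0  1  2  0  1  2  0  1  2  0  1  2  0  1  2  0  1  2  0  1  2  0  1  2
G_A(23) = 2.
Heap B, S = {1, 4}:
G(0) = 0
G(1) = mex{0} = 1
G(2) = mex{1} = 0
G(3) = mex{0} = 1
G(4) = mex{1,0} = 2
G(5) = mex{2,1} = 0
G(6) = mex{0,0} = 1
G(7) = mex{1,1} = 0
G(8) = mex{0,2} = 1
G(9) = mex{1,0} = 2
G(10) = mex{2,1} = 0
G(11) = mex{0,0} = 1
G(12) = mex{1,1} = 0
G(13) = mex{0,2} = 1
G(14) = mex{1,0} = 2
G_B(14) = 2.
Combined Grundy value = 2 ⊕ 2 = 0.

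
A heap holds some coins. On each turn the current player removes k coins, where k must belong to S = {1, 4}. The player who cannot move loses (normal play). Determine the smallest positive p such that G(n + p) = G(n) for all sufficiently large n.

n :  0  1  2  3  4  5  6  7  8  9 10 11 12 13 14
G :  0  1  0  1  2  0  1  0  1  2  0  1  0  1  2
G(n+5) = G(n) holds for n = 0,…,3 (a full window of length max(S) = 4), so the sequence is purely periodic with period 5.

5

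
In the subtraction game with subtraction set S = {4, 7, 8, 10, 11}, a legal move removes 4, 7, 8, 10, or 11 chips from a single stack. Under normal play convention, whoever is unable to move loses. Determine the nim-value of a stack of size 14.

3

G(0) = 0
G(1) = mex{} = 0
G(2) = mex{} = 0
G(3) = mex{} = 0
G(4) = mex{0} = 1
G(5) = mex{0} = 1
G(6) = mex{0} = 1
G(7) = mex{0,0} = 1
G(8) = mex{1,0,0} = 2
G(9) = mex{1,0,0} = 2
G(10) = mex{1,0,0,0} = 2
G(11) = mex{1,1,0,0,0} = 2
G(12) = mex{2,1,1,0,0} = 3
G(13) = mex{2,1,1,0,0} = 3
G(14) = mex{2,1,1,1,0} = 3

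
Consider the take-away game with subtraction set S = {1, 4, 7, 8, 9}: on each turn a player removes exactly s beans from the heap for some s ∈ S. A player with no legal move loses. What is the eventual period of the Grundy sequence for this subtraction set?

n :  0  1  2  3  4  5  6  7  8  9 10 11 12 13 14 15 16 17 18 19 20 21 22 23 24 25 26 27 28 29 30 31
G :  0  1  0  1  2  0  1  2  3  2  3  4  5  3  4  0  1  0  1  2  0  1  2  3  2  3  4  5  3  4  0  1
G(n+15) = G(n) holds for n = 0,…,8 (a full window of length max(S) = 9), so the sequence is purely periodic with period 15.

15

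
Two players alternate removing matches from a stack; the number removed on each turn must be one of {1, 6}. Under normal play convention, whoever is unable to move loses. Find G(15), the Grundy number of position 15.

1

n :  0  1  2  3  4  5  6  7  8  9 10 11 12 13 14 15
G :  0  1  0  1  0  1  2  0  1  0  1  0  1  2  0  1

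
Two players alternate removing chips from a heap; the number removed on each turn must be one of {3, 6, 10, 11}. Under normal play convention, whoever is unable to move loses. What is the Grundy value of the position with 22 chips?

2

n :  0  1  2  3  4  5  6  7  8  9 10 11 12 13 14 15 16 17 18 19 20 21 22
G :  0  0  0  1  1  1  2  2  2  0  3  3  1  4  0  2  0  1  0  1  2  1  2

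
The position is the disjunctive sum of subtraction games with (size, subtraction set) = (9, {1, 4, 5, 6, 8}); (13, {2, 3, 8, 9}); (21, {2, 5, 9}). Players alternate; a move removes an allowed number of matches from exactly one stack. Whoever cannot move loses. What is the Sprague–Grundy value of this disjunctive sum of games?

Stack A, S = {1, 4, 5, 6, 8}:
G(0) = 0
G(1) = mex{0} = 1
G(2) = mex{1} = 0
G(3) = mex{0} = 1
G(4) = mex{1,0} = 2
G(5) = mex{2,1,0} = 3
G(6) = mex{3,0,1,0} = 2
G(7) = mex{2,1,0,1} = 3
G(8) = mex{3,2,1,0,0} = 4
G(9) = mex{4,3,2,1,1} = 0
G_A(9) = 0.
Stack B, S = {2, 3, 8, 9}:
G(0) = 0
G(1) = mex{} = 0
G(2) = mex{0} = 1
G(3) = mex{0,0} = 1
G(4) = mex{1,0} = 2
G(5) = mex{1,1} = 0
G(6) = mex{2,1} = 0
G(7) = mex{0,2} = 1
G(8) = mex{0,0,0} = 1
G(9) = mex{1,0,0,0} = 2
G(10) = mex{1,1,1,0} = 2
G(11) = mex{2,1,1,1} = 0
G(12) = mex{2,2,2,1} = 0
G(13) = mex{0,2,0,2} = 1
G_B(13) = 1.
Stack C, S = {2, 5, 9}:
n :  0  1  2  3  4  5  6  7  8  9 10 11 12 13 14 15 16 17 18 19 20 21
G :  0  0  1  1  0  2  1  0  0  1  1  0  2  1  0  0  1  1  0  2  1  0
G_C(21) = 0.
Combined Grundy value = 0 ⊕ 1 ⊕ 0 = 1.

1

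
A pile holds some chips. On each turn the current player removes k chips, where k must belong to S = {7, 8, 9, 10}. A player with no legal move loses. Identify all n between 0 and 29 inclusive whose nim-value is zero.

0, 1, 2, 3, 4, 5, 6, 17, 18, 19, 20, 21, 22, 23

n :  0  1  2  3  4  5  6  7  8  9 10 11 12 13 14 15 16 17 18 19 20 21 22 23 24 25 26 27 28 29
G :  0  0  0  0  0  0  0  1  1  1  1  1  1  1  2  2  2  0  0  0  0  0  0  0  1  1  1  1  1  1
P-positions are exactly the n with G(n) = 0.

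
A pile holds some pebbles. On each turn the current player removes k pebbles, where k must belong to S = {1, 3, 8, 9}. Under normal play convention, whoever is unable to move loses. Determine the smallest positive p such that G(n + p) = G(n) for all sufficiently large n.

16

G(0) = 0
G(1) = mex{0} = 1
G(2) = mex{1} = 0
G(3) = mex{0,0} = 1
G(4) = mex{1,1} = 0
G(5) = mex{0,0} = 1
G(6) = mex{1,1} = 0
G(7) = mex{0,0} = 1
G(8) = mex{1,1,0} = 2
G(9) = mex{2,0,1,0} = 3
G(10) = mex{3,1,0,1} = 2
G(11) = mex{2,2,1,0} = 3
G(12) = mex{3,3,0,1} = 2
G(13) = mex{2,2,1,0} = 3
G(14) = mex{3,3,0,1} = 2
G(15) = mex{2,2,1,0} = 3
G(16) = mex{3,3,2,1} = 0
G(17) = mex{0,2,3,2} = 1
G(18) = mex{1,3,2,3} = 0
G(19) = mex{0,0,3,2} = 1
G(20) = mex{1,1,2,3} = 0
G(21) = mex{0,0,3,2} = 1
G(22) = mex{1,1,2,3} = 0
G(23) = mex{0,0,3,2} = 1
G(24) = mex{1,1,0,3} = 2
G(25) = mex{2,0,1,0} = 3
G(26) = mex{3,1,0,1} = 2
G(27) = mex{2,2,1,0} = 3
G(28) = mex{3,3,0,1} = 2
G(29) = mex{2,2,1,0} = 3
G(30) = mex{3,3,0,1} = 2
G(31) = mex{2,2,1,0} = 3
G(32) = mex{3,3,2,1} = 0
G(33) = mex{0,2,3,2} = 1
G(n+16) = G(n) holds for n = 0,…,8 (a full window of length max(S) = 9), so the sequence is purely periodic with period 16.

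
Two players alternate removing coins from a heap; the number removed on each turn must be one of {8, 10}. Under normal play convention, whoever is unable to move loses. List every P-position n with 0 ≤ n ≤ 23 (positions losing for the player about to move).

G(0) = 0
G(1) = mex{} = 0
G(2) = mex{} = 0
G(3) = mex{} = 0
G(4) = mex{} = 0
G(5) = mex{} = 0
G(6) = mex{} = 0
G(7) = mex{} = 0
G(8) = mex{0} = 1
G(9) = mex{0} = 1
G(10) = mex{0,0} = 1
G(11) = mex{0,0} = 1
G(12) = mex{0,0} = 1
G(13) = mex{0,0} = 1
G(14) = mex{0,0} = 1
G(15) = mex{0,0} = 1
G(16) = mex{1,0} = 2
G(17) = mex{1,0} = 2
G(18) = mex{1,1} = 0
G(19) = mex{1,1} = 0
G(20) = mex{1,1} = 0
G(21) = mex{1,1} = 0
G(22) = mex{1,1} = 0
G(23) = mex{1,1} = 0
P-positions are exactly the n with G(n) = 0.

0, 1, 2, 3, 4, 5, 6, 7, 18, 19, 20, 21, 22, 23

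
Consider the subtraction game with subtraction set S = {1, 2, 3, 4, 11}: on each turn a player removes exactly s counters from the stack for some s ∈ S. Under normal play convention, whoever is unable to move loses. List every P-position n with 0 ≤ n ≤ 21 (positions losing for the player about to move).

0, 5, 10, 15, 20

G(0) = 0
G(1) = mex{0} = 1
G(2) = mex{1,0} = 2
G(3) = mex{2,1,0} = 3
G(4) = mex{3,2,1,0} = 4
G(5) = mex{4,3,2,1} = 0
G(6) = mex{0,4,3,2} = 1
G(7) = mex{1,0,4,3} = 2
G(8) = mex{2,1,0,4} = 3
G(9) = mex{3,2,1,0} = 4
G(10) = mex{4,3,2,1} = 0
G(11) = mex{0,4,3,2,0} = 1
G(12) = mex{1,0,4,3,1} = 2
G(13) = mex{2,1,0,4,2} = 3
G(14) = mex{3,2,1,0,3} = 4
G(15) = mex{4,3,2,1,4} = 0
G(16) = mex{0,4,3,2,0} = 1
G(17) = mex{1,0,4,3,1} = 2
G(18) = mex{2,1,0,4,2} = 3
G(19) = mex{3,2,1,0,3} = 4
G(20) = mex{4,3,2,1,4} = 0
G(21) = mex{0,4,3,2,0} = 1
P-positions are exactly the n with G(n) = 0.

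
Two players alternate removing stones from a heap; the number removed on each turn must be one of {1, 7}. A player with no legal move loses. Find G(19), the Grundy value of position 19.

1

n :  0  1  2  3  4  5  6  7  8  9 10 11 12 13 14 15 16 17 18 19
G :  0  1  0  1  0  1  0  1  0  1  0  1  0  1  0  1  0  1  0  1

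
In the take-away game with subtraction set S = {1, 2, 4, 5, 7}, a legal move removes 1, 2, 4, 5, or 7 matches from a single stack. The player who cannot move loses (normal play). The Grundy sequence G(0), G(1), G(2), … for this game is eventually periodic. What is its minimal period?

G(0) = 0
G(1) = mex{0} = 1
G(2) = mex{1,0} = 2
G(3) = mex{2,1} = 0
G(4) = mex{0,2,0} = 1
G(5) = mex{1,0,1,0} = 2
G(6) = mex{2,1,2,1} = 0
G(7) = mex{0,2,0,2,0} = 1
G(8) = mex{1,0,1,0,1} = 2
G(9) = mex{2,1,2,1,2} = 0
G(10) = mex{0,2,0,2,0} = 1
G(11) = mex{1,0,1,0,1} = 2
G(12) = mex{2,1,2,1,2} = 0
G(13) = mex{0,2,0,2,0} = 1
G(14) = mex{1,0,1,0,1} = 2
G(n+3) = G(n) holds for n = 0,…,6 (a full window of length max(S) = 7), so the sequence is purely periodic with period 3.

3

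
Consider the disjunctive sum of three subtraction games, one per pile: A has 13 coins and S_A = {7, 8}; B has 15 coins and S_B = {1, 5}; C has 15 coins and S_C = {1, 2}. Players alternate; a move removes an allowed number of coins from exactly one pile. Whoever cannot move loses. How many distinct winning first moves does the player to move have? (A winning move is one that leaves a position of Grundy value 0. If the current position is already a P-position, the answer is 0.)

0

Pile A, S = {7, 8}:
n :  0  1  2  3  4  5  6  7  8  9 10 11 12 13
G :  0  0  0  0  0  0  0  1  1  1  1  1  1  1
G_A(13) = 1.
Pile B, S = {1, 5}:
n :  0  1  2  3  4  5  6  7  8  9 10 11 12 13 14 15
G :  0  1  0  1  0  1  0  1  0  1  0  1  0  1  0  1
G_B(15) = 1.
Pile C, S = {1, 2}:
n :  0  1  2  3  4  5  6  7  8  9 10 11 12 13 14 15
G :  0  1  2  0  1  2  0  1  2  0  1  2  0  1  2  0
G_C(15) = 0.
Combined Grundy value = 1 ⊕ 1 ⊕ 0 = 0.
A winning move leaves total XOR = 0, i.e. changes one component's Grundy value g to g ⊕ X where X is the current total.
Pile A: target g' = 1⊕0 = 1, but every legal move changes the Grundy value (mex property), so 0 moves.
Pile B: target g' = 1⊕0 = 1, but every legal move changes the Grundy value (mex property), so 0 moves.
Pile C: target g' = 0⊕0 = 0, but every legal move changes the Grundy value (mex property), so 0 moves.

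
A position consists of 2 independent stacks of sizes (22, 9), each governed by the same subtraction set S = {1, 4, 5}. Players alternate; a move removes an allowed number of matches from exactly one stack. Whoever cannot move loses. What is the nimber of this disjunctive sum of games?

3

All stacks use S = {1, 4, 5}:
G(0) = 0
G(1) = mex{0} = 1
G(2) = mex{1} = 0
G(3) = mex{0} = 1
G(4) = mex{1,0} = 2
G(5) = mex{2,1,0} = 3
G(6) = mex{3,0,1} = 2
G(7) = mex{2,1,0} = 3
G(8) = mex{3,2,1} = 0
G(9) = mex{0,3,2} = 1
G(10) = mex{1,2,3} = 0
G(11) = mex{0,3,2} = 1
G(12) = mex{1,0,3} = 2
G(13) = mex{2,1,0} = 3
G(14) = mex{3,0,1} = 2
G(15) = mex{2,1,0} = 3
G(16) = mex{3,2,1} = 0
G(17) = mex{0,3,2} = 1
G(18) = mex{1,2,3} = 0
G(19) = mex{0,3,2} = 1
G(20) = mex{1,0,3} = 2
G(21) = mex{2,1,0} = 3
G(22) = mex{3,0,1} = 2
Stack A: G(22) = 2.
Stack B: G(9) = 1.
Combined Grundy value = 2 ⊕ 1 = 3.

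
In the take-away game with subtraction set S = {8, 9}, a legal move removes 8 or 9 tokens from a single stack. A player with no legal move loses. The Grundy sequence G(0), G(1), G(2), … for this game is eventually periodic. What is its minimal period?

n :  0  1  2  3  4  5  6  7  8  9 10 11 12 13 14 15 16 17 18 19 20 21 22 23 24 25 26 27 28 29 30 31 32 33 34 35
G :  0  0  0  0  0  0  0  0  1  1  1  1  1  1  1  1  2  0  0  0  0  0  0  0  0  1  1  1  1  1  1  1  1  2  0  0
G(n+17) = G(n) holds for n = 0,…,8 (a full window of length max(S) = 9), so the sequence is purely periodic with period 17.

17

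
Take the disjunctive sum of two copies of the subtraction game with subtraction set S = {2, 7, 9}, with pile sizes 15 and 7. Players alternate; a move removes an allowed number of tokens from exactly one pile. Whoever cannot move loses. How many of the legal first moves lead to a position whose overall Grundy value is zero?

All piles use S = {2, 7, 9}:
G(0) = 0
G(1) = mex{} = 0
G(2) = mex{0} = 1
G(3) = mex{0} = 1
G(4) = mex{1} = 0
G(5) = mex{1} = 0
G(6) = mex{0} = 1
G(7) = mex{0,0} = 1
G(8) = mex{1,0} = 2
G(9) = mex{1,1,0} = 2
G(10) = mex{2,1,0} = 3
G(11) = mex{2,0,1} = 3
G(12) = mex{3,0,1} = 2
G(13) = mex{3,1,0} = 2
G(14) = mex{2,1,0} = 3
G(15) = mex{2,2,1} = 0
Pile A: G(15) = 0.
Pile B: G(7) = 1.
Combined Grundy value = 0 ⊕ 1 = 1.
A winning move leaves total XOR = 0, i.e. changes one component's Grundy value g to g ⊕ X where X is the current total.
Pile A: need g' = 0⊕1 = 1. Options: 15−2→G=2, 15−7→G=2, 15−9→G=1. Hits: 1.
Pile B: need g' = 1⊕1 = 0. Options: 7−2→G=0, 7−7→G=0. Hits: 2.

3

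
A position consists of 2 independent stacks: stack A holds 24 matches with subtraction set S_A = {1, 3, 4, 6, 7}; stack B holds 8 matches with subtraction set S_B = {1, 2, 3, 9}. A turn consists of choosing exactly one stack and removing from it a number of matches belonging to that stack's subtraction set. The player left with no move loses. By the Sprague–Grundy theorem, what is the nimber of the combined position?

2

Stack A, S = {1, 3, 4, 6, 7}:
G(0) = 0
G(1) = mex{0} = 1
G(2) = mex{1} = 0
G(3) = mex{0,0} = 1
G(4) = mex{1,1,0} = 2
G(5) = mex{2,0,1} = 3
G(6) = mex{3,1,0,0} = 2
G(7) = mex{2,2,1,1,0} = 3
G(8) = mex{3,3,2,0,1} = 4
G(9) = mex{4,2,3,1,0} = 5
G(10) = mex{5,3,2,2,1} = 0
G(11) = mex{0,4,3,3,2} = 1
G(12) = mex{1,5,4,2,3} = 0
G(13) = mex{0,0,5,3,2} = 1
G(14) = mex{1,1,0,4,3} = 2
G(15) = mex{2,0,1,5,4} = 3
G(16) = mex{3,1,0,0,5} = 2
G(17) = mex{2,2,1,1,0} = 3
G(18) = mex{3,3,2,0,1} = 4
G(19) = mex{4,2,3,1,0} = 5
G(20) = mex{5,3,2,2,1} = 0
G(21) = mex{0,4,3,3,2} = 1
G(22) = mex{1,5,4,2,3} = 0
G(23) = mex{0,0,5,3,2} = 1
G(24) = mex{1,1,0,4,3} = 2
G_A(24) = 2.
Stack B, S = {1, 2, 3, 9}:
n : 0 1 2 3 4 5 6 7 8
G : 0 1 2 3 0 1 2 3 0
G_B(8) = 0.
Combined Grundy value = 2 ⊕ 0 = 2.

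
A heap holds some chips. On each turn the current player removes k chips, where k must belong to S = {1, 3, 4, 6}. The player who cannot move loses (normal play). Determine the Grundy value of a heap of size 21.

0

G(0) = 0
G(1) = mex{0} = 1
G(2) = mex{1} = 0
G(3) = mex{0,0} = 1
G(4) = mex{1,1,0} = 2
G(5) = mex{2,0,1} = 3
G(6) = mex{3,1,0,0} = 2
G(7) = mex{2,2,1,1} = 0
G(8) = mex{0,3,2,0} = 1
G(9) = mex{1,2,3,1} = 0
G(10) = mex{0,0,2,2} = 1
G(11) = mex{1,1,0,3} = 2
G(12) = mex{2,0,1,2} = 3
G(13) = mex{3,1,0,0} = 2
G(14) = mex{2,2,1,1} = 0
G(15) = mex{0,3,2,0} = 1
G(16) = mex{1,2,3,1} = 0
G(17) = mex{0,0,2,2} = 1
G(18) = mex{1,1,0,3} = 2
G(19) = mex{2,0,1,2} = 3
G(20) = mex{3,1,0,0} = 2
G(21) = mex{2,2,1,1} = 0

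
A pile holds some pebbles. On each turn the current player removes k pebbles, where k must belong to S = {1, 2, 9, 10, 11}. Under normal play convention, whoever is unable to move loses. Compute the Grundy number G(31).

4

n :  0  1  2  3  4  5  6  7  8  9 10 11 12 13 14 15 16 17 18 19 20 21 22 23 24 25 26 27 28 29 30 31
G :  0  1  2  0  1  2  0  1  2  3  4  5  3  4  5  3  4  5  0  1  2  0  1  2  0  1  2  3  4  5  3  4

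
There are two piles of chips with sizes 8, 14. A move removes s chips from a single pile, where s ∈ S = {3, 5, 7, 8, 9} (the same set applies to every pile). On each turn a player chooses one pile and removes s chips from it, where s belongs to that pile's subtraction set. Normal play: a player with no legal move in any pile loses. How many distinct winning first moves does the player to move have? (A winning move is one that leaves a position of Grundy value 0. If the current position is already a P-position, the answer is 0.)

4

All piles use S = {3, 5, 7, 8, 9}:
n :  0  1  2  3  4  5  6  7  8  9 10 11 12 13 14
G :  0  0  0  1  1  1  2  2  2  3  3  3  0  0  0
Pile A: G(8) = 2.
Pile B: G(14) = 0.
Combined Grundy value = 2 ⊕ 0 = 2.
A winning move leaves total XOR = 0, i.e. changes one component's Grundy value g to g ⊕ X where X is the current total.
Pile A: need g' = 2⊕2 = 0. Options: 8−3→G=1, 8−5→G=1, 8−7→G=0, 8−8→G=0. Hits: 2.
Pile B: need g' = 0⊕2 = 2. Options: 14−3→G=3, 14−5→G=3, 14−7→G=2, 14−8→G=2, 14−9→G=1. Hits: 2.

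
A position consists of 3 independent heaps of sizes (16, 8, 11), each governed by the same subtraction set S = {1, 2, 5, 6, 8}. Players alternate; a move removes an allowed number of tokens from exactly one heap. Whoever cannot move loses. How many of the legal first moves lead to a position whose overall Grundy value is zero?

All heaps use S = {1, 2, 5, 6, 8}:
n :  0  1  2  3  4  5  6  7  8  9 10 11 12 13 14 15 16
G :  0  1  2  0  1  2  3  0  1  2  0  1  2  3  0  1  2
Heap A: G(16) = 2.
Heap B: G(8) = 1.
Heap C: G(11) = 1.
Combined Grundy value = 2 ⊕ 1 ⊕ 1 = 2.
A winning move leaves total XOR = 0, i.e. changes one component's Grundy value g to g ⊕ X where X is the current total.
Heap A: need g' = 2⊕2 = 0. Options: 16−1→G=1, 16−2→G=0, 16−5→G=1, 16−6→G=0, 16−8→G=1. Hits: 2.
Heap B: need g' = 1⊕2 = 3. Options: 8−1→G=0, 8−2→G=3, 8−5→G=0, 8−6→G=2, 8−8→G=0. Hits: 1.
Heap C: need g' = 1⊕2 = 3. Options: 11−1→G=0, 11−2→G=2, 11−5→G=3, 11−6→G=2, 11−8→G=0. Hits: 1.

4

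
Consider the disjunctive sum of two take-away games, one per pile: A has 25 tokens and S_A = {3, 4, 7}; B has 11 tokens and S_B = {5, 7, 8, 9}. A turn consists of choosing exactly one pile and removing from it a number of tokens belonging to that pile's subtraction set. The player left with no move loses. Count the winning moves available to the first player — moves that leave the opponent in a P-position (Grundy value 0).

2

Pile A, S = {3, 4, 7}:
G(0) = 0
G(1) = mex{} = 0
G(2) = mex{} = 0
G(3) = mex{0} = 1
G(4) = mex{0,0} = 1
G(5) = mex{0,0} = 1
G(6) = mex{1,0} = 2
G(7) = mex{1,1,0} = 2
G(8) = mex{1,1,0} = 2
G(9) = mex{2,1,0} = 3
G(10) = mex{2,2,1} = 0
G(11) = mex{2,2,1} = 0
G(12) = mex{3,2,1} = 0
G(13) = mex{0,3,2} = 1
G(14) = mex{0,0,2} = 1
G(15) = mex{0,0,2} = 1
G(16) = mex{1,0,3} = 2
G(17) = mex{1,1,0} = 2
G(18) = mex{1,1,0} = 2
G(19) = mex{2,1,0} = 3
G(20) = mex{2,2,1} = 0
G(21) = mex{2,2,1} = 0
G(22) = mex{3,2,1} = 0
G(23) = mex{0,3,2} = 1
G(24) = mex{0,0,2} = 1
G(25) = mex{0,0,2} = 1
G_A(25) = 1.
Pile B, S = {5, 7, 8, 9}:
n :  0  1  2  3  4  5  6  7  8  9 10 11
G :  0  0  0  0  0  1  1  1  1  1  2  2
G_B(11) = 2.
Combined Grundy value = 1 ⊕ 2 = 3.
A winning move leaves total XOR = 0, i.e. changes one component's Grundy value g to g ⊕ X where X is the current total.
Pile A: need g' = 1⊕3 = 2. Options: 25−3→G=0, 25−4→G=0, 25−7→G=2. Hits: 1.
Pile B: need g' = 2⊕3 = 1. Options: 11−5→G=1, 11−7→G=0, 11−8→G=0, 11−9→G=0. Hits: 1.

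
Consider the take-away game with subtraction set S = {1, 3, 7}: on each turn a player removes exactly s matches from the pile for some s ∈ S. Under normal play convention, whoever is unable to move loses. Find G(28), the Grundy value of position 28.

0

n :  0  1  2  3  4  5  6  7  8  9 10 11 12 13 14 15 16 17 18 19 20 21 22 23 24 25 26 27 28
G :  0  1  0  1  0  1  0  1  0  1  0  1  0  1  0  1  0  1  0  1  0  1  0  1  0  1  0  1  0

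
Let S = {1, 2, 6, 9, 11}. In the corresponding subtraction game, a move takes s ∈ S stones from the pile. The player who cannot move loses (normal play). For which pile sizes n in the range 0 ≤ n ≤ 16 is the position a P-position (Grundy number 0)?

n :  0  1  2  3  4  5  6  7  8  9 10 11 12 13 14 15 16
G :  0  1  2  0  1  2  3  0  1  2  0  1  2  3  4  0  1
P-positions are exactly the n with G(n) = 0.

0, 3, 7, 10, 15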